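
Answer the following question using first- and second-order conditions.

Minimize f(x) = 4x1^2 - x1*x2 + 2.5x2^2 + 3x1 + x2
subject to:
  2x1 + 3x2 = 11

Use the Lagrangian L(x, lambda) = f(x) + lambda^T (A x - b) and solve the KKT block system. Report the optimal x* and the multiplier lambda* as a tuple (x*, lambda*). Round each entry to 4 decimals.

Form the Lagrangian:
  L(x, lambda) = (1/2) x^T Q x + c^T x + lambda^T (A x - b)
Stationarity (grad_x L = 0): Q x + c + A^T lambda = 0.
Primal feasibility: A x = b.

This gives the KKT block system:
  [ Q   A^T ] [ x     ]   [-c ]
  [ A    0  ] [ lambda ] = [ b ]

Solving the linear system:
  x*      = (1.1731, 2.8846)
  lambda* = (-4.75)
  f(x*)   = 29.3269

x* = (1.1731, 2.8846), lambda* = (-4.75)


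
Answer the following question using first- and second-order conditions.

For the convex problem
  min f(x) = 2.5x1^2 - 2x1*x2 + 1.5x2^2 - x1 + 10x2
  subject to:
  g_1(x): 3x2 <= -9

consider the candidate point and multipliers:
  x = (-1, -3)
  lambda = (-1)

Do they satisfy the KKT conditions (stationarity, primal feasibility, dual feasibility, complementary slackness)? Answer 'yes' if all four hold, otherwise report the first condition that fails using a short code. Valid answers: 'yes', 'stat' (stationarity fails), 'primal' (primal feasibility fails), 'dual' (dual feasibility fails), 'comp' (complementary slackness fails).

Gradient of f: grad f(x) = Q x + c = (0, 3)
Constraint values g_i(x) = a_i^T x - b_i:
  g_1((-1, -3)) = 0
Stationarity residual: grad f(x) + sum_i lambda_i a_i = (0, 0)
  -> stationarity OK
Primal feasibility (all g_i <= 0): OK
Dual feasibility (all lambda_i >= 0): FAILS
Complementary slackness (lambda_i * g_i(x) = 0 for all i): OK

Verdict: the first failing condition is dual_feasibility -> dual.

dual


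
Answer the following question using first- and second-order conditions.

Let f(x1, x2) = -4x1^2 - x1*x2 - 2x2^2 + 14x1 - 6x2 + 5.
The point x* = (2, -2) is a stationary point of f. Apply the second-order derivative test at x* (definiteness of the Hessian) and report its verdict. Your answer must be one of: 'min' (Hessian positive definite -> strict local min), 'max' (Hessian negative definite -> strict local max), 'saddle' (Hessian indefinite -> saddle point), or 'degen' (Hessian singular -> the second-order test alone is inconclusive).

Compute the Hessian H = grad^2 f:
  H = [[-8, -1], [-1, -4]]
Verify stationarity: grad f(x*) = H x* + g = (0, 0).
Eigenvalues of H: -8.2361, -3.7639.
Both eigenvalues < 0, so H is negative definite -> x* is a strict local max.

max


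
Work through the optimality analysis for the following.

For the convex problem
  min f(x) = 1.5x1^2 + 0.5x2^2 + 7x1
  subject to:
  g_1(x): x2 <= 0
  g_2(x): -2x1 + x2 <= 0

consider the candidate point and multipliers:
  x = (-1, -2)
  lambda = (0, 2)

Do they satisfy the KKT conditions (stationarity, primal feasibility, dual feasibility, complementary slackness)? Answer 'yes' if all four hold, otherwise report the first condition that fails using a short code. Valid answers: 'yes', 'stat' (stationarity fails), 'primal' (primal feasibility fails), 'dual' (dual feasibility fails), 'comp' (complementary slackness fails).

Gradient of f: grad f(x) = Q x + c = (4, -2)
Constraint values g_i(x) = a_i^T x - b_i:
  g_1((-1, -2)) = -2
  g_2((-1, -2)) = 0
Stationarity residual: grad f(x) + sum_i lambda_i a_i = (0, 0)
  -> stationarity OK
Primal feasibility (all g_i <= 0): OK
Dual feasibility (all lambda_i >= 0): OK
Complementary slackness (lambda_i * g_i(x) = 0 for all i): OK

Verdict: yes, KKT holds.

yes


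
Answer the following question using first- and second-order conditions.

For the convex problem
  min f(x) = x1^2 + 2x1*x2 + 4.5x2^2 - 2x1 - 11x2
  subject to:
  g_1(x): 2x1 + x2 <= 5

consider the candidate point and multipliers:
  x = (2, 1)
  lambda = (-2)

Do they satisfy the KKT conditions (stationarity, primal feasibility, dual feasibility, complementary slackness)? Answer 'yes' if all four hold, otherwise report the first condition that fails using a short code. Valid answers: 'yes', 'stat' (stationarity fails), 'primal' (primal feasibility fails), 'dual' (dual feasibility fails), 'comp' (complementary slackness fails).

Gradient of f: grad f(x) = Q x + c = (4, 2)
Constraint values g_i(x) = a_i^T x - b_i:
  g_1((2, 1)) = 0
Stationarity residual: grad f(x) + sum_i lambda_i a_i = (0, 0)
  -> stationarity OK
Primal feasibility (all g_i <= 0): OK
Dual feasibility (all lambda_i >= 0): FAILS
Complementary slackness (lambda_i * g_i(x) = 0 for all i): OK

Verdict: the first failing condition is dual_feasibility -> dual.

dual


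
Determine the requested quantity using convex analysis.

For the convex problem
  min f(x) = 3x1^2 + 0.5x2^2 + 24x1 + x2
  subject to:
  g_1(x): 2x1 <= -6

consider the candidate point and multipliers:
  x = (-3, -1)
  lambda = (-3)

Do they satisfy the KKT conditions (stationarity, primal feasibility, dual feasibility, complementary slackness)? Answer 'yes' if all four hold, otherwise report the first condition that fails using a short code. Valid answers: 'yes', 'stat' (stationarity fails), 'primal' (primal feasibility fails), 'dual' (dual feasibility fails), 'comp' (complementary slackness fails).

Gradient of f: grad f(x) = Q x + c = (6, 0)
Constraint values g_i(x) = a_i^T x - b_i:
  g_1((-3, -1)) = 0
Stationarity residual: grad f(x) + sum_i lambda_i a_i = (0, 0)
  -> stationarity OK
Primal feasibility (all g_i <= 0): OK
Dual feasibility (all lambda_i >= 0): FAILS
Complementary slackness (lambda_i * g_i(x) = 0 for all i): OK

Verdict: the first failing condition is dual_feasibility -> dual.

dual


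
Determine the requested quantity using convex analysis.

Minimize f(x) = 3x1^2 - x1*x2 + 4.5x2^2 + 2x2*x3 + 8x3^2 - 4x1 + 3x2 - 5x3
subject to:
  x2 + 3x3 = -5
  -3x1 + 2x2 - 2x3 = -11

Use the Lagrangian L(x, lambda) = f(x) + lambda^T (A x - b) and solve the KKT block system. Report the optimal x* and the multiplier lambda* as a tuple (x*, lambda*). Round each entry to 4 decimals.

Form the Lagrangian:
  L(x, lambda) = (1/2) x^T Q x + c^T x + lambda^T (A x - b)
Stationarity (grad_x L = 0): Q x + c + A^T lambda = 0.
Primal feasibility: A x = b.

This gives the KKT block system:
  [ Q   A^T ] [ x     ]   [-c ]
  [ A    0  ] [ lambda ] = [ b ]

Solving the linear system:
  x*      = (2.8169, -2.206, -0.9313)
  lambda* = (11.4617, 5.0358)
  f(x*)   = 49.7368

x* = (2.8169, -2.206, -0.9313), lambda* = (11.4617, 5.0358)


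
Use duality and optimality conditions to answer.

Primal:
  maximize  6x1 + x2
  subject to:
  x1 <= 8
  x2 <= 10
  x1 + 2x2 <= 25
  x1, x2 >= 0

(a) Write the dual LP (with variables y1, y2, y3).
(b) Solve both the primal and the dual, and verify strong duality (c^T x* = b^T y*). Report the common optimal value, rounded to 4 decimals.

The standard primal-dual pair for 'max c^T x s.t. A x <= b, x >= 0' is:
  Dual:  min b^T y  s.t.  A^T y >= c,  y >= 0.

So the dual LP is:
  minimize  8y1 + 10y2 + 25y3
  subject to:
    y1 + y3 >= 6
    y2 + 2y3 >= 1
    y1, y2, y3 >= 0

Solving the primal: x* = (8, 8.5).
  primal value c^T x* = 56.5.
Solving the dual: y* = (5.5, 0, 0.5).
  dual value b^T y* = 56.5.
Strong duality: c^T x* = b^T y*. Confirmed.

56.5


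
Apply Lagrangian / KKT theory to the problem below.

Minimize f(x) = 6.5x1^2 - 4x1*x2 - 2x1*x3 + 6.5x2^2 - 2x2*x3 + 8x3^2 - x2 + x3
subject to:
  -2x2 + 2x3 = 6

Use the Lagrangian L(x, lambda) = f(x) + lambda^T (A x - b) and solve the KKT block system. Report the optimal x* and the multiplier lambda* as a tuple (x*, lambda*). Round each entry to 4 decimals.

Form the Lagrangian:
  L(x, lambda) = (1/2) x^T Q x + c^T x + lambda^T (A x - b)
Stationarity (grad_x L = 0): Q x + c + A^T lambda = 0.
Primal feasibility: A x = b.

This gives the KKT block system:
  [ Q   A^T ] [ x     ]   [-c ]
  [ A    0  ] [ lambda ] = [ b ]

Solving the linear system:
  x*      = (-0.3529, -1.7647, 1.2353)
  lambda* = (-12.5)
  f(x*)   = 39

x* = (-0.3529, -1.7647, 1.2353), lambda* = (-12.5)


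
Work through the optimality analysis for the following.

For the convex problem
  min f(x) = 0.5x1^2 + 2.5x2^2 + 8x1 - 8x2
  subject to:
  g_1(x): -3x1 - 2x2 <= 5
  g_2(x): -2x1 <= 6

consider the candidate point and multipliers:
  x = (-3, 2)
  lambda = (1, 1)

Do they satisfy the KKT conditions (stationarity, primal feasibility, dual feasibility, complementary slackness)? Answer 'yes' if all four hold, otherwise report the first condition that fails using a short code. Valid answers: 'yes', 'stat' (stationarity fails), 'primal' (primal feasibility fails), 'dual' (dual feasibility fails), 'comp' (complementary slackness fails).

Gradient of f: grad f(x) = Q x + c = (5, 2)
Constraint values g_i(x) = a_i^T x - b_i:
  g_1((-3, 2)) = 0
  g_2((-3, 2)) = 0
Stationarity residual: grad f(x) + sum_i lambda_i a_i = (0, 0)
  -> stationarity OK
Primal feasibility (all g_i <= 0): OK
Dual feasibility (all lambda_i >= 0): OK
Complementary slackness (lambda_i * g_i(x) = 0 for all i): OK

Verdict: yes, KKT holds.

yes


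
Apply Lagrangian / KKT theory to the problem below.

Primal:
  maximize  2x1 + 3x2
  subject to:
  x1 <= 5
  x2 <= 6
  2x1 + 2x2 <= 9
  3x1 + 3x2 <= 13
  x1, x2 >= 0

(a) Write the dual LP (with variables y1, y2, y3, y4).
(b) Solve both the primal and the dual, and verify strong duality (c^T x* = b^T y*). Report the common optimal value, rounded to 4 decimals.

The standard primal-dual pair for 'max c^T x s.t. A x <= b, x >= 0' is:
  Dual:  min b^T y  s.t.  A^T y >= c,  y >= 0.

So the dual LP is:
  minimize  5y1 + 6y2 + 9y3 + 13y4
  subject to:
    y1 + 2y3 + 3y4 >= 2
    y2 + 2y3 + 3y4 >= 3
    y1, y2, y3, y4 >= 0

Solving the primal: x* = (0, 4.3333).
  primal value c^T x* = 13.
Solving the dual: y* = (0, 0, 0, 1).
  dual value b^T y* = 13.
Strong duality: c^T x* = b^T y*. Confirmed.

13


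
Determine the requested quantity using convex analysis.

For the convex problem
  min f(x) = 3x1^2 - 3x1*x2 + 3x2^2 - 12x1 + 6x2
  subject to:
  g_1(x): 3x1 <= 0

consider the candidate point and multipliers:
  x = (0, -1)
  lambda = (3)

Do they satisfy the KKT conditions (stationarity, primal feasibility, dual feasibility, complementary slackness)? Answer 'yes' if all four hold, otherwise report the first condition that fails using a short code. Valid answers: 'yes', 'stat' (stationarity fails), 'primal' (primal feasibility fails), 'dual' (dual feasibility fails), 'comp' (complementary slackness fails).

Gradient of f: grad f(x) = Q x + c = (-9, 0)
Constraint values g_i(x) = a_i^T x - b_i:
  g_1((0, -1)) = 0
Stationarity residual: grad f(x) + sum_i lambda_i a_i = (0, 0)
  -> stationarity OK
Primal feasibility (all g_i <= 0): OK
Dual feasibility (all lambda_i >= 0): OK
Complementary slackness (lambda_i * g_i(x) = 0 for all i): OK

Verdict: yes, KKT holds.

yes


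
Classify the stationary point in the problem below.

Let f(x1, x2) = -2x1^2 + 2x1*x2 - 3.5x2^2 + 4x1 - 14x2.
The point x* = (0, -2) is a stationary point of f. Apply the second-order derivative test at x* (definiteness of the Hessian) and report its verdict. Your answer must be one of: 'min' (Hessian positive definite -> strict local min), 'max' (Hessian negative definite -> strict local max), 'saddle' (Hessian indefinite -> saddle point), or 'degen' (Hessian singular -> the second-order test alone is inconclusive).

Compute the Hessian H = grad^2 f:
  H = [[-4, 2], [2, -7]]
Verify stationarity: grad f(x*) = H x* + g = (0, 0).
Eigenvalues of H: -8, -3.
Both eigenvalues < 0, so H is negative definite -> x* is a strict local max.

max


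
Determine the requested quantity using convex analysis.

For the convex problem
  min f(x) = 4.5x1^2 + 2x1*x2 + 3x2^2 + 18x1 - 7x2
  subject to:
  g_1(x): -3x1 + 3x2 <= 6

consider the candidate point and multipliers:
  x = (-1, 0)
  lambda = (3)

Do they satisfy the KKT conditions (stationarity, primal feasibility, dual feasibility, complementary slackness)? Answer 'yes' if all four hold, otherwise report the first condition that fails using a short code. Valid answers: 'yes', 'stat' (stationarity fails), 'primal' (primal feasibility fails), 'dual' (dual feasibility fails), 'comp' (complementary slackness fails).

Gradient of f: grad f(x) = Q x + c = (9, -9)
Constraint values g_i(x) = a_i^T x - b_i:
  g_1((-1, 0)) = -3
Stationarity residual: grad f(x) + sum_i lambda_i a_i = (0, 0)
  -> stationarity OK
Primal feasibility (all g_i <= 0): OK
Dual feasibility (all lambda_i >= 0): OK
Complementary slackness (lambda_i * g_i(x) = 0 for all i): FAILS

Verdict: the first failing condition is complementary_slackness -> comp.

comp


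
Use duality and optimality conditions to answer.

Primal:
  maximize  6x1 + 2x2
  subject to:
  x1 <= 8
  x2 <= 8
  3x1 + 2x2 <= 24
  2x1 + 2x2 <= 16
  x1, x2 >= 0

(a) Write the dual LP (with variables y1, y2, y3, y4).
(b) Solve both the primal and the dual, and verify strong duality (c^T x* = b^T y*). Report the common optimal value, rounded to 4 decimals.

The standard primal-dual pair for 'max c^T x s.t. A x <= b, x >= 0' is:
  Dual:  min b^T y  s.t.  A^T y >= c,  y >= 0.

So the dual LP is:
  minimize  8y1 + 8y2 + 24y3 + 16y4
  subject to:
    y1 + 3y3 + 2y4 >= 6
    y2 + 2y3 + 2y4 >= 2
    y1, y2, y3, y4 >= 0

Solving the primal: x* = (8, 0).
  primal value c^T x* = 48.
Solving the dual: y* = (0, 0, 0, 3).
  dual value b^T y* = 48.
Strong duality: c^T x* = b^T y*. Confirmed.

48


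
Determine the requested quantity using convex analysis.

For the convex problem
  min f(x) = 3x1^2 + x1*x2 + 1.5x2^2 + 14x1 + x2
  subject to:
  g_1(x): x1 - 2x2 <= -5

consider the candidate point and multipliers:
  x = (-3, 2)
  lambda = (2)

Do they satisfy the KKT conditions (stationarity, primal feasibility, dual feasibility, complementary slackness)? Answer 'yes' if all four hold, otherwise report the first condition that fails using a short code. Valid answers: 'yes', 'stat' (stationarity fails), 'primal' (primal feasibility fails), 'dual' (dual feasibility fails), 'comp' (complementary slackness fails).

Gradient of f: grad f(x) = Q x + c = (-2, 4)
Constraint values g_i(x) = a_i^T x - b_i:
  g_1((-3, 2)) = -2
Stationarity residual: grad f(x) + sum_i lambda_i a_i = (0, 0)
  -> stationarity OK
Primal feasibility (all g_i <= 0): OK
Dual feasibility (all lambda_i >= 0): OK
Complementary slackness (lambda_i * g_i(x) = 0 for all i): FAILS

Verdict: the first failing condition is complementary_slackness -> comp.

comp


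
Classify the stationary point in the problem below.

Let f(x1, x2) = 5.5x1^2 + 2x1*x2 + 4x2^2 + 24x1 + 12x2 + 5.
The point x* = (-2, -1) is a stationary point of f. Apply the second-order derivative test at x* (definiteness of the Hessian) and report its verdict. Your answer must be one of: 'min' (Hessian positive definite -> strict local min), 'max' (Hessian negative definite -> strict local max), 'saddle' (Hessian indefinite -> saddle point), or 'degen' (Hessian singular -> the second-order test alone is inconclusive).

Compute the Hessian H = grad^2 f:
  H = [[11, 2], [2, 8]]
Verify stationarity: grad f(x*) = H x* + g = (0, 0).
Eigenvalues of H: 7, 12.
Both eigenvalues > 0, so H is positive definite -> x* is a strict local min.

min


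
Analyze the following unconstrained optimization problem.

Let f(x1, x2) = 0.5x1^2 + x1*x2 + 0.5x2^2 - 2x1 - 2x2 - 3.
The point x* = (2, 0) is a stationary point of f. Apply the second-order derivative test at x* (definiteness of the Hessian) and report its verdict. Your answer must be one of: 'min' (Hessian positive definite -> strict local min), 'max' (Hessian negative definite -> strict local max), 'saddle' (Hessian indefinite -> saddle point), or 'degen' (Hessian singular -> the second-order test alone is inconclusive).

Compute the Hessian H = grad^2 f:
  H = [[1, 1], [1, 1]]
Verify stationarity: grad f(x*) = H x* + g = (0, 0).
Eigenvalues of H: 0, 2.
H has a zero eigenvalue (singular; positive semidefinite but not definite), so H is neither positive definite, negative definite, nor indefinite. The second-order test alone is inconclusive -> degen.
(Indeed, f is constant along the null direction of H through x*, so x* is not a strict local extremum.)

degen


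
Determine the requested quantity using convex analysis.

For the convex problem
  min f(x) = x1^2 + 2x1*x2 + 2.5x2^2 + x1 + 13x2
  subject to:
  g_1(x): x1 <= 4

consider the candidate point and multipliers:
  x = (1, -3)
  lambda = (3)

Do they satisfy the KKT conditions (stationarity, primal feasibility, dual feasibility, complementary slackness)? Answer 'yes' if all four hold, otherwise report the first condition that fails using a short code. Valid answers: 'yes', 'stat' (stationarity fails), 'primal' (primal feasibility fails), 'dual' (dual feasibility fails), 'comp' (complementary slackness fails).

Gradient of f: grad f(x) = Q x + c = (-3, 0)
Constraint values g_i(x) = a_i^T x - b_i:
  g_1((1, -3)) = -3
Stationarity residual: grad f(x) + sum_i lambda_i a_i = (0, 0)
  -> stationarity OK
Primal feasibility (all g_i <= 0): OK
Dual feasibility (all lambda_i >= 0): OK
Complementary slackness (lambda_i * g_i(x) = 0 for all i): FAILS

Verdict: the first failing condition is complementary_slackness -> comp.

comp


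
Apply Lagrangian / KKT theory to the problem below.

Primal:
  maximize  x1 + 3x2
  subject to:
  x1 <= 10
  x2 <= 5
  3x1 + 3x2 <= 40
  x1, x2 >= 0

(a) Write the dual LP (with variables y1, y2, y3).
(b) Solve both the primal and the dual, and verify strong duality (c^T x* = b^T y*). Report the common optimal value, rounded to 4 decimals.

The standard primal-dual pair for 'max c^T x s.t. A x <= b, x >= 0' is:
  Dual:  min b^T y  s.t.  A^T y >= c,  y >= 0.

So the dual LP is:
  minimize  10y1 + 5y2 + 40y3
  subject to:
    y1 + 3y3 >= 1
    y2 + 3y3 >= 3
    y1, y2, y3 >= 0

Solving the primal: x* = (8.3333, 5).
  primal value c^T x* = 23.3333.
Solving the dual: y* = (0, 2, 0.3333).
  dual value b^T y* = 23.3333.
Strong duality: c^T x* = b^T y*. Confirmed.

23.3333


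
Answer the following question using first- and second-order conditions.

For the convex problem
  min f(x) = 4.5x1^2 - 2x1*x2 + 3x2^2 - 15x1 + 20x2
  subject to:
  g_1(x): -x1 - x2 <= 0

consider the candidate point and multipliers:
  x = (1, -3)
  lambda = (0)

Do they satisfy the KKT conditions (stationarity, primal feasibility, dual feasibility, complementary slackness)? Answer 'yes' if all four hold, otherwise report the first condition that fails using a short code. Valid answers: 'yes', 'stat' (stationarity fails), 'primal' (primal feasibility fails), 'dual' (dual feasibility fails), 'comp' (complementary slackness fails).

Gradient of f: grad f(x) = Q x + c = (0, 0)
Constraint values g_i(x) = a_i^T x - b_i:
  g_1((1, -3)) = 2
Stationarity residual: grad f(x) + sum_i lambda_i a_i = (0, 0)
  -> stationarity OK
Primal feasibility (all g_i <= 0): FAILS
Dual feasibility (all lambda_i >= 0): OK
Complementary slackness (lambda_i * g_i(x) = 0 for all i): OK

Verdict: the first failing condition is primal_feasibility -> primal.

primal


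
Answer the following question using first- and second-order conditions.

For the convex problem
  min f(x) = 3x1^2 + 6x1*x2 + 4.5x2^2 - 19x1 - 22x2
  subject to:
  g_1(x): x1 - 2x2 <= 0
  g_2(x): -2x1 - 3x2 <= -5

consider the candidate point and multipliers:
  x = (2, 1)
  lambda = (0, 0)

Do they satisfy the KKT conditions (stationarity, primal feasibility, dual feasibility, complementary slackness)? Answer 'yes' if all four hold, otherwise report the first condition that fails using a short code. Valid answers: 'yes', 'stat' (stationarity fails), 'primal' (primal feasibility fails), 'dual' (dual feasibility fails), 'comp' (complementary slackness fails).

Gradient of f: grad f(x) = Q x + c = (-1, -1)
Constraint values g_i(x) = a_i^T x - b_i:
  g_1((2, 1)) = 0
  g_2((2, 1)) = -2
Stationarity residual: grad f(x) + sum_i lambda_i a_i = (-1, -1)
  -> stationarity FAILS
Primal feasibility (all g_i <= 0): OK
Dual feasibility (all lambda_i >= 0): OK
Complementary slackness (lambda_i * g_i(x) = 0 for all i): OK

Verdict: the first failing condition is stationarity -> stat.

stat


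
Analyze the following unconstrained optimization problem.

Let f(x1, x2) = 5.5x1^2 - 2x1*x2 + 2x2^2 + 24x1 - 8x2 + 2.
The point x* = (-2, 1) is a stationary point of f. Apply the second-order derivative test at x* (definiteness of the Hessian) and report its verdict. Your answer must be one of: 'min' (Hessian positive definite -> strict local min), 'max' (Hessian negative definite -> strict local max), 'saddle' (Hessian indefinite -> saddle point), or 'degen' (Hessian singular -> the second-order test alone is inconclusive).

Compute the Hessian H = grad^2 f:
  H = [[11, -2], [-2, 4]]
Verify stationarity: grad f(x*) = H x* + g = (0, 0).
Eigenvalues of H: 3.4689, 11.5311.
Both eigenvalues > 0, so H is positive definite -> x* is a strict local min.

min


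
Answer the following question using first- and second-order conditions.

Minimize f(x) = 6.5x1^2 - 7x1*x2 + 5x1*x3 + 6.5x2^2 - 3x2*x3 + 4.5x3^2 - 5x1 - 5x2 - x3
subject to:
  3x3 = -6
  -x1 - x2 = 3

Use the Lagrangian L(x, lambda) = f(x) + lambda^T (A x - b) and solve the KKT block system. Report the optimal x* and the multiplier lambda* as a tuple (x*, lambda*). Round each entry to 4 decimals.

Form the Lagrangian:
  L(x, lambda) = (1/2) x^T Q x + c^T x + lambda^T (A x - b)
Stationarity (grad_x L = 0): Q x + c + A^T lambda = 0.
Primal feasibility: A x = b.

This gives the KKT block system:
  [ Q   A^T ] [ x     ]   [-c ]
  [ A    0  ] [ lambda ] = [ b ]

Solving the linear system:
  x*      = (-1.1, -1.9, -2)
  lambda* = (6.2667, -16)
  f(x*)   = 51.3

x* = (-1.1, -1.9, -2), lambda* = (6.2667, -16)


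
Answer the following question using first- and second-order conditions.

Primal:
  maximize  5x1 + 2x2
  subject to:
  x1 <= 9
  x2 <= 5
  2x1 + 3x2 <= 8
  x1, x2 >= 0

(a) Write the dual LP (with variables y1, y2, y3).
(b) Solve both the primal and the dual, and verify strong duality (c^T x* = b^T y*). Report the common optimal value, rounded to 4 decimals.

The standard primal-dual pair for 'max c^T x s.t. A x <= b, x >= 0' is:
  Dual:  min b^T y  s.t.  A^T y >= c,  y >= 0.

So the dual LP is:
  minimize  9y1 + 5y2 + 8y3
  subject to:
    y1 + 2y3 >= 5
    y2 + 3y3 >= 2
    y1, y2, y3 >= 0

Solving the primal: x* = (4, 0).
  primal value c^T x* = 20.
Solving the dual: y* = (0, 0, 2.5).
  dual value b^T y* = 20.
Strong duality: c^T x* = b^T y*. Confirmed.

20


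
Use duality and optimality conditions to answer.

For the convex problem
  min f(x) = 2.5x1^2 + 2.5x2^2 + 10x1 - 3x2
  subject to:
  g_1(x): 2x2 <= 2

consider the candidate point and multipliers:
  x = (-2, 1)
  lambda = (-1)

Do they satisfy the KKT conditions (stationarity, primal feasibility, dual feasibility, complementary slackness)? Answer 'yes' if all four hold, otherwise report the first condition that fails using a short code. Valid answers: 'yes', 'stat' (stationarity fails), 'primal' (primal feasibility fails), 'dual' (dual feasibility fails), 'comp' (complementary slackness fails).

Gradient of f: grad f(x) = Q x + c = (0, 2)
Constraint values g_i(x) = a_i^T x - b_i:
  g_1((-2, 1)) = 0
Stationarity residual: grad f(x) + sum_i lambda_i a_i = (0, 0)
  -> stationarity OK
Primal feasibility (all g_i <= 0): OK
Dual feasibility (all lambda_i >= 0): FAILS
Complementary slackness (lambda_i * g_i(x) = 0 for all i): OK

Verdict: the first failing condition is dual_feasibility -> dual.

dual


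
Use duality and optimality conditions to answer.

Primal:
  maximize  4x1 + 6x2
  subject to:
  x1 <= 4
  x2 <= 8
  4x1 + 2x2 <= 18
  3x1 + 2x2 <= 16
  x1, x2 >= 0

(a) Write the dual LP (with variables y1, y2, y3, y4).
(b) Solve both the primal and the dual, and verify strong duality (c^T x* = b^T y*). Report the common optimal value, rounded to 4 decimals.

The standard primal-dual pair for 'max c^T x s.t. A x <= b, x >= 0' is:
  Dual:  min b^T y  s.t.  A^T y >= c,  y >= 0.

So the dual LP is:
  minimize  4y1 + 8y2 + 18y3 + 16y4
  subject to:
    y1 + 4y3 + 3y4 >= 4
    y2 + 2y3 + 2y4 >= 6
    y1, y2, y3, y4 >= 0

Solving the primal: x* = (0, 8).
  primal value c^T x* = 48.
Solving the dual: y* = (0, 3.3333, 0, 1.3333).
  dual value b^T y* = 48.
Strong duality: c^T x* = b^T y*. Confirmed.

48


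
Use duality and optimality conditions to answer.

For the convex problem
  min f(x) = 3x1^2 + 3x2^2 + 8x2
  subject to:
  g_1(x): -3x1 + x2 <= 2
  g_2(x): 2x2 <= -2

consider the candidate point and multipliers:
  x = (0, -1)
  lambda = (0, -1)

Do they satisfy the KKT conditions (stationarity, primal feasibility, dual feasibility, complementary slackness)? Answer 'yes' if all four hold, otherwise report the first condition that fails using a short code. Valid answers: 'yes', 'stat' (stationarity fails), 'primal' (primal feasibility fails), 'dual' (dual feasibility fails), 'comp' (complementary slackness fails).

Gradient of f: grad f(x) = Q x + c = (0, 2)
Constraint values g_i(x) = a_i^T x - b_i:
  g_1((0, -1)) = -3
  g_2((0, -1)) = 0
Stationarity residual: grad f(x) + sum_i lambda_i a_i = (0, 0)
  -> stationarity OK
Primal feasibility (all g_i <= 0): OK
Dual feasibility (all lambda_i >= 0): FAILS
Complementary slackness (lambda_i * g_i(x) = 0 for all i): OK

Verdict: the first failing condition is dual_feasibility -> dual.

dual


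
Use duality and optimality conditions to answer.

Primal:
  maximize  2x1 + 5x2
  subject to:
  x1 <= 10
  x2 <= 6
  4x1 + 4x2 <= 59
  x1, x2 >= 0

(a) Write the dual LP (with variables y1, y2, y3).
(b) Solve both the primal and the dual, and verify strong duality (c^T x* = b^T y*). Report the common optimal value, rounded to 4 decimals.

The standard primal-dual pair for 'max c^T x s.t. A x <= b, x >= 0' is:
  Dual:  min b^T y  s.t.  A^T y >= c,  y >= 0.

So the dual LP is:
  minimize  10y1 + 6y2 + 59y3
  subject to:
    y1 + 4y3 >= 2
    y2 + 4y3 >= 5
    y1, y2, y3 >= 0

Solving the primal: x* = (8.75, 6).
  primal value c^T x* = 47.5.
Solving the dual: y* = (0, 3, 0.5).
  dual value b^T y* = 47.5.
Strong duality: c^T x* = b^T y*. Confirmed.

47.5


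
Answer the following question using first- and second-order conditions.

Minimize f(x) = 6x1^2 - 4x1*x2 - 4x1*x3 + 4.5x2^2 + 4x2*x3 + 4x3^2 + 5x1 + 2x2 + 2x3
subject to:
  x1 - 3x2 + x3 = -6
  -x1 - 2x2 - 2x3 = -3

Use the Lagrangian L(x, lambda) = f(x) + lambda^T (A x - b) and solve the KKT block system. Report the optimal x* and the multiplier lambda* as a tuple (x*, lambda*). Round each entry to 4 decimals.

Form the Lagrangian:
  L(x, lambda) = (1/2) x^T Q x + c^T x + lambda^T (A x - b)
Stationarity (grad_x L = 0): Q x + c + A^T lambda = 0.
Primal feasibility: A x = b.

This gives the KKT block system:
  [ Q   A^T ] [ x     ]   [-c ]
  [ A    0  ] [ lambda ] = [ b ]

Solving the linear system:
  x*      = (0.1551, 1.8944, -0.4719)
  lambda* = (2.8399, 4.0109)
  f(x*)   = 16.3462

x* = (0.1551, 1.8944, -0.4719), lambda* = (2.8399, 4.0109)


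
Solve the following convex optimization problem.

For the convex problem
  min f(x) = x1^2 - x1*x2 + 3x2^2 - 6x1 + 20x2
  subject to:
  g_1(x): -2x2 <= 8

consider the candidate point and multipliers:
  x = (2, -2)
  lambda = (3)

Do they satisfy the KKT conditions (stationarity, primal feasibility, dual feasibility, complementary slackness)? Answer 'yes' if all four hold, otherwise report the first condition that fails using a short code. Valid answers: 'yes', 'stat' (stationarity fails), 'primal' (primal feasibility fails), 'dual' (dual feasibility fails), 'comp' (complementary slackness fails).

Gradient of f: grad f(x) = Q x + c = (0, 6)
Constraint values g_i(x) = a_i^T x - b_i:
  g_1((2, -2)) = -4
Stationarity residual: grad f(x) + sum_i lambda_i a_i = (0, 0)
  -> stationarity OK
Primal feasibility (all g_i <= 0): OK
Dual feasibility (all lambda_i >= 0): OK
Complementary slackness (lambda_i * g_i(x) = 0 for all i): FAILS

Verdict: the first failing condition is complementary_slackness -> comp.

comp


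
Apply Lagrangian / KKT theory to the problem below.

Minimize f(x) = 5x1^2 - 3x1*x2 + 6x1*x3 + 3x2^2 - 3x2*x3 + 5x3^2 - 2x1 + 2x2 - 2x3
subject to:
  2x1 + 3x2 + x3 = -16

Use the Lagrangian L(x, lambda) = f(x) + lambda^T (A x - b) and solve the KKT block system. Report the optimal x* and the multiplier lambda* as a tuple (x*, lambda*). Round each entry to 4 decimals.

Form the Lagrangian:
  L(x, lambda) = (1/2) x^T Q x + c^T x + lambda^T (A x - b)
Stationarity (grad_x L = 0): Q x + c + A^T lambda = 0.
Primal feasibility: A x = b.

This gives the KKT block system:
  [ Q   A^T ] [ x     ]   [-c ]
  [ A    0  ] [ lambda ] = [ b ]

Solving the linear system:
  x*      = (-1.7508, -4.0106, -0.4665)
  lambda* = (5.1374)
  f(x*)   = 39.3056

x* = (-1.7508, -4.0106, -0.4665), lambda* = (5.1374)


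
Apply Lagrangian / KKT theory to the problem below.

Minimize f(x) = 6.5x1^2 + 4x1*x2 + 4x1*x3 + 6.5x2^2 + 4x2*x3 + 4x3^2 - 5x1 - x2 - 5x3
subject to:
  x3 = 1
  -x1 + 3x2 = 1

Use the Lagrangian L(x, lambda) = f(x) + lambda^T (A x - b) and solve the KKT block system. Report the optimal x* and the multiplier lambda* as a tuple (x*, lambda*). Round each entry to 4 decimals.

Form the Lagrangian:
  L(x, lambda) = (1/2) x^T Q x + c^T x + lambda^T (A x - b)
Stationarity (grad_x L = 0): Q x + c + A^T lambda = 0.
Primal feasibility: A x = b.

This gives the KKT block system:
  [ Q   A^T ] [ x     ]   [-c ]
  [ A    0  ] [ lambda ] = [ b ]

Solving the linear system:
  x*      = (-0.1623, 0.2792, 1)
  lambda* = (-3.4675, -1.9935)
  f(x*)   = 0.4968

x* = (-0.1623, 0.2792, 1), lambda* = (-3.4675, -1.9935)


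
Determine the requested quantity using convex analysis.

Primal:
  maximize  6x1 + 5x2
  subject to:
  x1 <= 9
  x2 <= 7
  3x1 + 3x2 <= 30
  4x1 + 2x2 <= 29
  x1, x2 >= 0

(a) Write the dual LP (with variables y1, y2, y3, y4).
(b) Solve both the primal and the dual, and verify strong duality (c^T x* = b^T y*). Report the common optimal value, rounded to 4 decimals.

The standard primal-dual pair for 'max c^T x s.t. A x <= b, x >= 0' is:
  Dual:  min b^T y  s.t.  A^T y >= c,  y >= 0.

So the dual LP is:
  minimize  9y1 + 7y2 + 30y3 + 29y4
  subject to:
    y1 + 3y3 + 4y4 >= 6
    y2 + 3y3 + 2y4 >= 5
    y1, y2, y3, y4 >= 0

Solving the primal: x* = (4.5, 5.5).
  primal value c^T x* = 54.5.
Solving the dual: y* = (0, 0, 1.3333, 0.5).
  dual value b^T y* = 54.5.
Strong duality: c^T x* = b^T y*. Confirmed.

54.5


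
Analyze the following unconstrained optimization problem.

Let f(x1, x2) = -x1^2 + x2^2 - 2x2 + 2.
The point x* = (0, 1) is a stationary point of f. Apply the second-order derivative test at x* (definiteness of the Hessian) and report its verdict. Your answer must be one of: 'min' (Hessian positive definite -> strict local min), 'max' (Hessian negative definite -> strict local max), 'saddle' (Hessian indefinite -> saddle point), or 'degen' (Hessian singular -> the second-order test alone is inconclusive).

Compute the Hessian H = grad^2 f:
  H = [[-2, 0], [0, 2]]
Verify stationarity: grad f(x*) = H x* + g = (0, 0).
Eigenvalues of H: -2, 2.
Eigenvalues have mixed signs, so H is indefinite -> x* is a saddle point.

saddle


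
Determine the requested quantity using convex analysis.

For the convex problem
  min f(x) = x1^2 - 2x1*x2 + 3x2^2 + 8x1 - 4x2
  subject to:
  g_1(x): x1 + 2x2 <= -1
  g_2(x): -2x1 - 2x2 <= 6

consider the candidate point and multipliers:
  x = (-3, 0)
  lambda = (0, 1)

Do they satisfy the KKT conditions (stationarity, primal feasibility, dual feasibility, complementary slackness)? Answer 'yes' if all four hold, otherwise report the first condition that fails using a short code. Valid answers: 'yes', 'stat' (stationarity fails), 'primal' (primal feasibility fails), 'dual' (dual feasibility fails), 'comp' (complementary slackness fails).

Gradient of f: grad f(x) = Q x + c = (2, 2)
Constraint values g_i(x) = a_i^T x - b_i:
  g_1((-3, 0)) = -2
  g_2((-3, 0)) = 0
Stationarity residual: grad f(x) + sum_i lambda_i a_i = (0, 0)
  -> stationarity OK
Primal feasibility (all g_i <= 0): OK
Dual feasibility (all lambda_i >= 0): OK
Complementary slackness (lambda_i * g_i(x) = 0 for all i): OK

Verdict: yes, KKT holds.

yes


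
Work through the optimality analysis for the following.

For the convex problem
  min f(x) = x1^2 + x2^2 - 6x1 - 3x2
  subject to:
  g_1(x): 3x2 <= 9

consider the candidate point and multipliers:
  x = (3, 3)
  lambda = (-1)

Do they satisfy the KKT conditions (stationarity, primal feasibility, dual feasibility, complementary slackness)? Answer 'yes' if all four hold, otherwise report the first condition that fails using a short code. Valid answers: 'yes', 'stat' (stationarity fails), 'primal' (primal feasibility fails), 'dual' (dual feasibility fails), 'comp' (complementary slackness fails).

Gradient of f: grad f(x) = Q x + c = (0, 3)
Constraint values g_i(x) = a_i^T x - b_i:
  g_1((3, 3)) = 0
Stationarity residual: grad f(x) + sum_i lambda_i a_i = (0, 0)
  -> stationarity OK
Primal feasibility (all g_i <= 0): OK
Dual feasibility (all lambda_i >= 0): FAILS
Complementary slackness (lambda_i * g_i(x) = 0 for all i): OK

Verdict: the first failing condition is dual_feasibility -> dual.

dual


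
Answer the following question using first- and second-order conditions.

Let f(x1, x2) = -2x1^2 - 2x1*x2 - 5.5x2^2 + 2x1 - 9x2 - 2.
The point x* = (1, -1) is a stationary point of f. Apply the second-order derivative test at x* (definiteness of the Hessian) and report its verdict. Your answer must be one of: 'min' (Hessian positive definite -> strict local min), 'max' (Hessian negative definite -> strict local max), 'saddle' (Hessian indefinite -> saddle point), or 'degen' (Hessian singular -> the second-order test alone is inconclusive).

Compute the Hessian H = grad^2 f:
  H = [[-4, -2], [-2, -11]]
Verify stationarity: grad f(x*) = H x* + g = (0, 0).
Eigenvalues of H: -11.5311, -3.4689.
Both eigenvalues < 0, so H is negative definite -> x* is a strict local max.

max


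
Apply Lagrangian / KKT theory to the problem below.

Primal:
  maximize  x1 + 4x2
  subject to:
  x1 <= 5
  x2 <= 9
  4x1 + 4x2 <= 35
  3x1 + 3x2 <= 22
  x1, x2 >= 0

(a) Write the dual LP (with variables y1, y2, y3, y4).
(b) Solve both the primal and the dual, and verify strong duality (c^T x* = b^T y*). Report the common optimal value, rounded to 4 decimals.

The standard primal-dual pair for 'max c^T x s.t. A x <= b, x >= 0' is:
  Dual:  min b^T y  s.t.  A^T y >= c,  y >= 0.

So the dual LP is:
  minimize  5y1 + 9y2 + 35y3 + 22y4
  subject to:
    y1 + 4y3 + 3y4 >= 1
    y2 + 4y3 + 3y4 >= 4
    y1, y2, y3, y4 >= 0

Solving the primal: x* = (0, 7.3333).
  primal value c^T x* = 29.3333.
Solving the dual: y* = (0, 0, 0, 1.3333).
  dual value b^T y* = 29.3333.
Strong duality: c^T x* = b^T y*. Confirmed.

29.3333


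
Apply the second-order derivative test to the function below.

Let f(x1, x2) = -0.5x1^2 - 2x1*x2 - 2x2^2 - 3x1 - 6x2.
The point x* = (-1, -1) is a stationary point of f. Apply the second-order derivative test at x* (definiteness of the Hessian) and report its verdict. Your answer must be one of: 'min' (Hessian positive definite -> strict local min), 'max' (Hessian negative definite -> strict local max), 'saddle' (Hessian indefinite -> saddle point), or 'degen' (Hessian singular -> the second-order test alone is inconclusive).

Compute the Hessian H = grad^2 f:
  H = [[-1, -2], [-2, -4]]
Verify stationarity: grad f(x*) = H x* + g = (0, 0).
Eigenvalues of H: -5, 0.
H has a zero eigenvalue (singular; negative semidefinite but not definite), so H is neither positive definite, negative definite, nor indefinite. The second-order test alone is inconclusive -> degen.
(Indeed, f is constant along the null direction of H through x*, so x* is not a strict local extremum.)

degen


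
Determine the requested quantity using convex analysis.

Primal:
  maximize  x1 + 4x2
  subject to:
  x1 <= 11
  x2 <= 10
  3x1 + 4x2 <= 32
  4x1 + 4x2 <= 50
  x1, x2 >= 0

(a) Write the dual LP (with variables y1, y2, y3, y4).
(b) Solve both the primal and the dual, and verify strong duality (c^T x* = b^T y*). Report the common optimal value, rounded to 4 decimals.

The standard primal-dual pair for 'max c^T x s.t. A x <= b, x >= 0' is:
  Dual:  min b^T y  s.t.  A^T y >= c,  y >= 0.

So the dual LP is:
  minimize  11y1 + 10y2 + 32y3 + 50y4
  subject to:
    y1 + 3y3 + 4y4 >= 1
    y2 + 4y3 + 4y4 >= 4
    y1, y2, y3, y4 >= 0

Solving the primal: x* = (0, 8).
  primal value c^T x* = 32.
Solving the dual: y* = (0, 0, 1, 0).
  dual value b^T y* = 32.
Strong duality: c^T x* = b^T y*. Confirmed.

32


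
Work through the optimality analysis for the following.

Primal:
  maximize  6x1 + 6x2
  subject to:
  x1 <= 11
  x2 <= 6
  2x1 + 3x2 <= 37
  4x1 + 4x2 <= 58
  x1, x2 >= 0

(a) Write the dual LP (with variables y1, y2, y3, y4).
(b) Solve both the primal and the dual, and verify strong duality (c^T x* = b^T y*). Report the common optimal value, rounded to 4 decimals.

The standard primal-dual pair for 'max c^T x s.t. A x <= b, x >= 0' is:
  Dual:  min b^T y  s.t.  A^T y >= c,  y >= 0.

So the dual LP is:
  minimize  11y1 + 6y2 + 37y3 + 58y4
  subject to:
    y1 + 2y3 + 4y4 >= 6
    y2 + 3y3 + 4y4 >= 6
    y1, y2, y3, y4 >= 0

Solving the primal: x* = (11, 3.5).
  primal value c^T x* = 87.
Solving the dual: y* = (0, 0, 0, 1.5).
  dual value b^T y* = 87.
Strong duality: c^T x* = b^T y*. Confirmed.

87


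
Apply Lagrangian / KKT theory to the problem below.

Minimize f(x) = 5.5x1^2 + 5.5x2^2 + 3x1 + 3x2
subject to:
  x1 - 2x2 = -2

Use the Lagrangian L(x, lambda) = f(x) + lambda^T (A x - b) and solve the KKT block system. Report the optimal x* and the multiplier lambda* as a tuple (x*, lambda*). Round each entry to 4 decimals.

Form the Lagrangian:
  L(x, lambda) = (1/2) x^T Q x + c^T x + lambda^T (A x - b)
Stationarity (grad_x L = 0): Q x + c + A^T lambda = 0.
Primal feasibility: A x = b.

This gives the KKT block system:
  [ Q   A^T ] [ x     ]   [-c ]
  [ A    0  ] [ lambda ] = [ b ]

Solving the linear system:
  x*      = (-0.7273, 0.6364)
  lambda* = (5)
  f(x*)   = 4.8636

x* = (-0.7273, 0.6364), lambda* = (5)


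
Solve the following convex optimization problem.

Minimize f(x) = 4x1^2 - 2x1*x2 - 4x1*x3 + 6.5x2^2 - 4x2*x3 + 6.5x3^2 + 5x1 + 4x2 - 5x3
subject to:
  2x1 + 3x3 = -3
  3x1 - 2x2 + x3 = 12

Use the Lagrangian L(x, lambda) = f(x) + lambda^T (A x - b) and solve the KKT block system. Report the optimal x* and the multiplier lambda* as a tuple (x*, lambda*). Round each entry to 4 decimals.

Form the Lagrangian:
  L(x, lambda) = (1/2) x^T Q x + c^T x + lambda^T (A x - b)
Stationarity (grad_x L = 0): Q x + c + A^T lambda = 0.
Primal feasibility: A x = b.

This gives the KKT block system:
  [ Q   A^T ] [ x     ]   [-c ]
  [ A    0  ] [ lambda ] = [ b ]

Solving the linear system:
  x*      = (1.8921, -4.2925, -2.2614)
  lambda* = (16.0224, -23.2708)
  f(x*)   = 165.4573

x* = (1.8921, -4.2925, -2.2614), lambda* = (16.0224, -23.2708)


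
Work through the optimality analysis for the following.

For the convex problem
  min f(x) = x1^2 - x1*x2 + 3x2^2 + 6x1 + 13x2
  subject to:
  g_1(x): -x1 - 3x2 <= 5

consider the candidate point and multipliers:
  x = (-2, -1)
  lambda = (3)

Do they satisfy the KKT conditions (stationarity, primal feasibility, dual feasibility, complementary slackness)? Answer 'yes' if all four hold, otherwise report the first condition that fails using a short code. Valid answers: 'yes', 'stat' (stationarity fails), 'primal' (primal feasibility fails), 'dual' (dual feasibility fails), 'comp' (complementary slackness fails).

Gradient of f: grad f(x) = Q x + c = (3, 9)
Constraint values g_i(x) = a_i^T x - b_i:
  g_1((-2, -1)) = 0
Stationarity residual: grad f(x) + sum_i lambda_i a_i = (0, 0)
  -> stationarity OK
Primal feasibility (all g_i <= 0): OK
Dual feasibility (all lambda_i >= 0): OK
Complementary slackness (lambda_i * g_i(x) = 0 for all i): OK

Verdict: yes, KKT holds.

yes


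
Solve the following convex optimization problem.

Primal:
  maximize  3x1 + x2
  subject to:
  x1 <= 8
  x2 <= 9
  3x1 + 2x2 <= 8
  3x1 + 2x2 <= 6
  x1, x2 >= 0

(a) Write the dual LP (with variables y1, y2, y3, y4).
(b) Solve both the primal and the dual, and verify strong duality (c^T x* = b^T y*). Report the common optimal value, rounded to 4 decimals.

The standard primal-dual pair for 'max c^T x s.t. A x <= b, x >= 0' is:
  Dual:  min b^T y  s.t.  A^T y >= c,  y >= 0.

So the dual LP is:
  minimize  8y1 + 9y2 + 8y3 + 6y4
  subject to:
    y1 + 3y3 + 3y4 >= 3
    y2 + 2y3 + 2y4 >= 1
    y1, y2, y3, y4 >= 0

Solving the primal: x* = (2, 0).
  primal value c^T x* = 6.
Solving the dual: y* = (0, 0, 0, 1).
  dual value b^T y* = 6.
Strong duality: c^T x* = b^T y*. Confirmed.

6
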